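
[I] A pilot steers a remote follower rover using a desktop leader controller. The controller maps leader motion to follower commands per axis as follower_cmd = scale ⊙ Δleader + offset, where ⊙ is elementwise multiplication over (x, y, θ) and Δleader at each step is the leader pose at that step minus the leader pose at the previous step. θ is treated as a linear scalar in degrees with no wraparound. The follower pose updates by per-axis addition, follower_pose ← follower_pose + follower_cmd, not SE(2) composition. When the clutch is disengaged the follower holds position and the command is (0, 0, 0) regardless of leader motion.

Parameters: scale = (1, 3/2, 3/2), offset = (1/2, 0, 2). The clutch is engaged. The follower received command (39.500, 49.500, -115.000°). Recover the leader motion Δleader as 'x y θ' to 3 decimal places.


39.000 33.000 -78.000

axis x: (39.500 − 1/2) / (1) = 39.000
axis y: (49.500 − 0) / (3/2) = 33.000
axis θ: (-115.000 − 2) / (3/2) = -78.000


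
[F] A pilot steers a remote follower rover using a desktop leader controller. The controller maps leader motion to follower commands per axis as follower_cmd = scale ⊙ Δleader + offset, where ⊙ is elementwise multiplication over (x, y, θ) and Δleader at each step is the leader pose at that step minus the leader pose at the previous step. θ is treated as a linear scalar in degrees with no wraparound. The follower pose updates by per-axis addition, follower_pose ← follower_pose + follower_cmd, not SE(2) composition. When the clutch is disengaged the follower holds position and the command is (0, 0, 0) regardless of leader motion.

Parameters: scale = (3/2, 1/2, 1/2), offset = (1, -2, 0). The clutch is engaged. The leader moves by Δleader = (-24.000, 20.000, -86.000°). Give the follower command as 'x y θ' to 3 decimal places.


axis x: 3/2·-24.000 + 1 = -35.000
axis y: 1/2·20.000 + -2 = 8.000
axis θ: 1/2·-86.000 + 0 = -43.000

-35.000 8.000 -43.000


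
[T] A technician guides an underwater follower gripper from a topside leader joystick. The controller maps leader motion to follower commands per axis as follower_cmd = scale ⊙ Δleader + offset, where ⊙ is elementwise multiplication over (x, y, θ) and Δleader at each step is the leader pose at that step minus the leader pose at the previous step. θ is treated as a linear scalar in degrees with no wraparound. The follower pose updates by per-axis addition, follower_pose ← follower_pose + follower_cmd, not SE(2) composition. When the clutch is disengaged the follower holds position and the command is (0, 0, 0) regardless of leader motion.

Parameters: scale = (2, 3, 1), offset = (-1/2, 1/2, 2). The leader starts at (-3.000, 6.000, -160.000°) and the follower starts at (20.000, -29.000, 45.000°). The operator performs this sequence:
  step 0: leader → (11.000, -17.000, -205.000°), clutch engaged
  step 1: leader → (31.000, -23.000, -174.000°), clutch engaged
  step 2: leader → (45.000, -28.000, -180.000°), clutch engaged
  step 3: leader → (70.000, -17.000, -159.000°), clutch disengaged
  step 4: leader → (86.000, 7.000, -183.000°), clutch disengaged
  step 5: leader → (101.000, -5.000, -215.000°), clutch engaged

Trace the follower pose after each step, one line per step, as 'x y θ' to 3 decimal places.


47.500 -97.500 2.000
87.000 -115.000 35.000
114.500 -129.500 31.000
114.500 -129.500 31.000
114.500 -129.500 31.000
144.000 -165.000 1.000

step 0: Δleader=(14.000, -23.000, -45.000°), engaged; cmd=(27.500, -68.500, -43.000°) → follower=(47.500, -97.500, 2.000°)
step 1: Δleader=(20.000, -6.000, 31.000°), engaged; cmd=(39.500, -17.500, 33.000°) → follower=(87.000, -115.000, 35.000°)
step 2: Δleader=(14.000, -5.000, -6.000°), engaged; cmd=(27.500, -14.500, -4.000°) → follower=(114.500, -129.500, 31.000°)
step 3: Δleader=(25.000, 11.000, 21.000°), disengaged; cmd=(0,0,0) → follower holds at (114.500, -129.500, 31.000°)
step 4: Δleader=(16.000, 24.000, -24.000°), disengaged; cmd=(0,0,0) → follower holds at (114.500, -129.500, 31.000°)
step 5: Δleader=(15.000, -12.000, -32.000°), engaged; cmd=(29.500, -35.500, -30.000°) → follower=(144.000, -165.000, 1.000°)


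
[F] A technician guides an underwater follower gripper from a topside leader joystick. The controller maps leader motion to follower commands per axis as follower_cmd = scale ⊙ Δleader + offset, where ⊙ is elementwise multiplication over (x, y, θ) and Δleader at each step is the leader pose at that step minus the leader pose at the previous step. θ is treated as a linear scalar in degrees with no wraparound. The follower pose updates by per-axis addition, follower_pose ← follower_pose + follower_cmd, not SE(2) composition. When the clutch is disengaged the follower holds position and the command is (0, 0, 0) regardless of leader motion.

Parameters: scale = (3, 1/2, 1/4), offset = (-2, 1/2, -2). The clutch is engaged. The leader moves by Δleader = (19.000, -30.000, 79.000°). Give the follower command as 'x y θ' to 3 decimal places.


55.000 -14.500 17.750

axis x: 3·19.000 + -2 = 55.000
axis y: 1/2·-30.000 + 1/2 = -14.500
axis θ: 1/4·79.000 + -2 = 17.750


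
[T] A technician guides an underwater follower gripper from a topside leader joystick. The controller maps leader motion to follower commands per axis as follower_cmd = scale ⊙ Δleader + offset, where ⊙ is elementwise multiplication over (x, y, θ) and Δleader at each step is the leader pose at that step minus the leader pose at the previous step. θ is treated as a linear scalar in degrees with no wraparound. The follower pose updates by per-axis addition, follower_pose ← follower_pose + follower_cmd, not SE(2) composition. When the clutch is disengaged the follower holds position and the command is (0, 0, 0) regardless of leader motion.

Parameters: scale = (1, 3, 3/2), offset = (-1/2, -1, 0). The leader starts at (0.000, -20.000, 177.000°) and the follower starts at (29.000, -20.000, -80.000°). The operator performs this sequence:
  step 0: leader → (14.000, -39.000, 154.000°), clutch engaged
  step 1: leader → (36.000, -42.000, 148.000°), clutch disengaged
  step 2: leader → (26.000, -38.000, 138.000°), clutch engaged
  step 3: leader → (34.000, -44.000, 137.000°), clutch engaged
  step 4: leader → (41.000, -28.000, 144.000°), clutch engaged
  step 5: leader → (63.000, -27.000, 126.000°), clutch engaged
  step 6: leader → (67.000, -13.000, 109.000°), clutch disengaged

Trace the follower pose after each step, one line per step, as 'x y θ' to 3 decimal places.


step 0: Δleader=(14.000, -19.000, -23.000°), engaged; cmd=(13.500, -58.000, -34.500°) → follower=(42.500, -78.000, -114.500°)
step 1: Δleader=(22.000, -3.000, -6.000°), disengaged; cmd=(0,0,0) → follower holds at (42.500, -78.000, -114.500°)
step 2: Δleader=(-10.000, 4.000, -10.000°), engaged; cmd=(-10.500, 11.000, -15.000°) → follower=(32.000, -67.000, -129.500°)
step 3: Δleader=(8.000, -6.000, -1.000°), engaged; cmd=(7.500, -19.000, -1.500°) → follower=(39.500, -86.000, -131.000°)
step 4: Δleader=(7.000, 16.000, 7.000°), engaged; cmd=(6.500, 47.000, 10.500°) → follower=(46.000, -39.000, -120.500°)
step 5: Δleader=(22.000, 1.000, -18.000°), engaged; cmd=(21.500, 2.000, -27.000°) → follower=(67.500, -37.000, -147.500°)
step 6: Δleader=(4.000, 14.000, -17.000°), disengaged; cmd=(0,0,0) → follower holds at (67.500, -37.000, -147.500°)

42.500 -78.000 -114.500
42.500 -78.000 -114.500
32.000 -67.000 -129.500
39.500 -86.000 -131.000
46.000 -39.000 -120.500
67.500 -37.000 -147.500
67.500 -37.000 -147.500


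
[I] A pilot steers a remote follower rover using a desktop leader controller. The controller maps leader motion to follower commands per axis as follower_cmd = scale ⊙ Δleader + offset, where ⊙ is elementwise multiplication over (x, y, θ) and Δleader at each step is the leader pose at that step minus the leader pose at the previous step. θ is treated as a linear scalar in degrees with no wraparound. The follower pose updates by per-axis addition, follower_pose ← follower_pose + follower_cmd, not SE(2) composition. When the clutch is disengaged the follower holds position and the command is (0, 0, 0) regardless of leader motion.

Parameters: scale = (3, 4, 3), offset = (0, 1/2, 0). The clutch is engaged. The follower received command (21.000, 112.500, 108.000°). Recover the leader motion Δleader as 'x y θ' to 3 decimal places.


axis x: (21.000 − 0) / (3) = 7.000
axis y: (112.500 − 1/2) / (4) = 28.000
axis θ: (108.000 − 0) / (3) = 36.000

7.000 28.000 36.000


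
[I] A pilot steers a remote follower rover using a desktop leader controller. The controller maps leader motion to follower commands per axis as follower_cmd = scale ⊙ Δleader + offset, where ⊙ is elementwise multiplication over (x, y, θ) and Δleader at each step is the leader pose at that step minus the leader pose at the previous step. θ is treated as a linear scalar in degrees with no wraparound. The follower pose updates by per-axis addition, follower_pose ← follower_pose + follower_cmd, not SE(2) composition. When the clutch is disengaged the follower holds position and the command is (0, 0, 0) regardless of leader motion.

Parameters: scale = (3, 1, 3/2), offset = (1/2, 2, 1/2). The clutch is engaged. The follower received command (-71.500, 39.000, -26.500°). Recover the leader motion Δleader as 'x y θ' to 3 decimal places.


-24.000 37.000 -18.000

axis x: (-71.500 − 1/2) / (3) = -24.000
axis y: (39.000 − 2) / (1) = 37.000
axis θ: (-26.500 − 1/2) / (3/2) = -18.000


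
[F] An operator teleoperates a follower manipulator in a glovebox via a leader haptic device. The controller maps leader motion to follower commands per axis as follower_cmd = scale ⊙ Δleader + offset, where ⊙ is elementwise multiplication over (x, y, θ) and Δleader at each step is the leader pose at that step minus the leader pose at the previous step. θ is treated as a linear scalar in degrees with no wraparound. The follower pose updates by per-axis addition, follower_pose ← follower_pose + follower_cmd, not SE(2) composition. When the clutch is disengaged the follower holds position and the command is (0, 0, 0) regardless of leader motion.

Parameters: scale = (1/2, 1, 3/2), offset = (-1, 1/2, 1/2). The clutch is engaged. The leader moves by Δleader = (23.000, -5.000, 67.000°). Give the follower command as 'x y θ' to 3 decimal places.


10.500 -4.500 101.000

axis x: 1/2·23.000 + -1 = 10.500
axis y: 1·-5.000 + 1/2 = -4.500
axis θ: 3/2·67.000 + 1/2 = 101.000


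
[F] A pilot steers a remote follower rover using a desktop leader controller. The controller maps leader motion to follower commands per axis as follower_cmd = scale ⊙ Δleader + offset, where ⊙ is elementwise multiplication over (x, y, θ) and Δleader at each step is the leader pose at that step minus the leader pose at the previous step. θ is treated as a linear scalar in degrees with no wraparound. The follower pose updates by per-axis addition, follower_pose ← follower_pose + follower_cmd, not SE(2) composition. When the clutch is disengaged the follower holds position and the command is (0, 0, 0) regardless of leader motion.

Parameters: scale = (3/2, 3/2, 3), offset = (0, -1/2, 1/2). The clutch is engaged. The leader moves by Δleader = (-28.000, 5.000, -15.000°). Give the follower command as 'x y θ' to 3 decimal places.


axis x: 3/2·-28.000 + 0 = -42.000
axis y: 3/2·5.000 + -1/2 = 7.000
axis θ: 3·-15.000 + 1/2 = -44.500

-42.000 7.000 -44.500


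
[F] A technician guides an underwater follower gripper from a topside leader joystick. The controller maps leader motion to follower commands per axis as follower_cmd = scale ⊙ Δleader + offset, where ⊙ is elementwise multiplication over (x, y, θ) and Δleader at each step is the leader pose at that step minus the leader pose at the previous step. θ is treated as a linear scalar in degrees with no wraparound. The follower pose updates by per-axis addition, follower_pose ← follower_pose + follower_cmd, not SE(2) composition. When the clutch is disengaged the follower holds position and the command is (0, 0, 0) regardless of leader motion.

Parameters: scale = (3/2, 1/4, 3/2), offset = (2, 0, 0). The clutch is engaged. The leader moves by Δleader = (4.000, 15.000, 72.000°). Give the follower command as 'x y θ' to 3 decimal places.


axis x: 3/2·4.000 + 2 = 8.000
axis y: 1/4·15.000 + 0 = 3.750
axis θ: 3/2·72.000 + 0 = 108.000

8.000 3.750 108.000


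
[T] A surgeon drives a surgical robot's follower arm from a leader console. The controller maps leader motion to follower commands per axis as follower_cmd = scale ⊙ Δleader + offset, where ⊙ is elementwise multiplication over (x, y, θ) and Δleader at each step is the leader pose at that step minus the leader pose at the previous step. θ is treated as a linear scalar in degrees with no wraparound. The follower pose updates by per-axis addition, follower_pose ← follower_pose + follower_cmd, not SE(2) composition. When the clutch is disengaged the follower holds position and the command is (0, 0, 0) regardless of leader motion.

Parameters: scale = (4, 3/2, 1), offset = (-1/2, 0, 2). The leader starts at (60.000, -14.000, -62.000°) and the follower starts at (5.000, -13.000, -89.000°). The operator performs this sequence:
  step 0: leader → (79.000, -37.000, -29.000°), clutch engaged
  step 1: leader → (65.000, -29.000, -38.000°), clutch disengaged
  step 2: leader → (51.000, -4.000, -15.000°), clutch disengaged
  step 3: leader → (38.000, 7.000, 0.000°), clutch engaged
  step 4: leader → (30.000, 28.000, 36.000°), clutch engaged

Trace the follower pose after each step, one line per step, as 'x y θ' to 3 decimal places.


step 0: Δleader=(19.000, -23.000, 33.000°), engaged; cmd=(75.500, -34.500, 35.000°) → follower=(80.500, -47.500, -54.000°)
step 1: Δleader=(-14.000, 8.000, -9.000°), disengaged; cmd=(0,0,0) → follower holds at (80.500, -47.500, -54.000°)
step 2: Δleader=(-14.000, 25.000, 23.000°), disengaged; cmd=(0,0,0) → follower holds at (80.500, -47.500, -54.000°)
step 3: Δleader=(-13.000, 11.000, 15.000°), engaged; cmd=(-52.500, 16.500, 17.000°) → follower=(28.000, -31.000, -37.000°)
step 4: Δleader=(-8.000, 21.000, 36.000°), engaged; cmd=(-32.500, 31.500, 38.000°) → follower=(-4.500, 0.500, 1.000°)

80.500 -47.500 -54.000
80.500 -47.500 -54.000
80.500 -47.500 -54.000
28.000 -31.000 -37.000
-4.500 0.500 1.000


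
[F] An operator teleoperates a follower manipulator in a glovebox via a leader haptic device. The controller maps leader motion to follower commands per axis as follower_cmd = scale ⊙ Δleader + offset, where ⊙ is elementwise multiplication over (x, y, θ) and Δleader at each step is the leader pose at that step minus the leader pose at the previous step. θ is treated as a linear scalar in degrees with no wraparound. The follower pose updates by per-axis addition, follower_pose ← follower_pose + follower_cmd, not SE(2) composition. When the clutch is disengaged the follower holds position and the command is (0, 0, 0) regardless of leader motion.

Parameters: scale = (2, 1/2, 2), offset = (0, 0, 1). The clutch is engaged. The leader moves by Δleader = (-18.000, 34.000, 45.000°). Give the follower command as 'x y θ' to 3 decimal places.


-36.000 17.000 91.000

axis x: 2·-18.000 + 0 = -36.000
axis y: 1/2·34.000 + 0 = 17.000
axis θ: 2·45.000 + 1 = 91.000


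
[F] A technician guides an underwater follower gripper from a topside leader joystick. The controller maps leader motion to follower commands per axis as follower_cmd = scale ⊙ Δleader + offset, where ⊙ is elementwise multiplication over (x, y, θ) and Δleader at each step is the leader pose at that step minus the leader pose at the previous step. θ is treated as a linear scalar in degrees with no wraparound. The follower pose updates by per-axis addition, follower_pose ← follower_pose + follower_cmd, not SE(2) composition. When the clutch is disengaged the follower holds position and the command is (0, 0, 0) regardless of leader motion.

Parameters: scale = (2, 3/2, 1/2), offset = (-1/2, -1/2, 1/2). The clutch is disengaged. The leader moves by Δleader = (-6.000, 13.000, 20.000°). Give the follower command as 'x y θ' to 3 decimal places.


clutch disengaged → follower holds; cmd = (0, 0, 0)

0.000 0.000 0.000


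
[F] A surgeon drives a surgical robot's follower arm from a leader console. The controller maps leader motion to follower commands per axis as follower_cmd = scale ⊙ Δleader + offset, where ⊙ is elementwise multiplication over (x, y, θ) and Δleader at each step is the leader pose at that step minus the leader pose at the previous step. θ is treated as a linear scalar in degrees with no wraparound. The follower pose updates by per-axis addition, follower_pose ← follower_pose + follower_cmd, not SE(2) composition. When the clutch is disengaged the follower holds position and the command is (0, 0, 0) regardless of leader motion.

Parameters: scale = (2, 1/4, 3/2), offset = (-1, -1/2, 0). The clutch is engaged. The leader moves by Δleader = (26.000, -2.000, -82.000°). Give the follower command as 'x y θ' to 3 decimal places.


axis x: 2·26.000 + -1 = 51.000
axis y: 1/4·-2.000 + -1/2 = -1.000
axis θ: 3/2·-82.000 + 0 = -123.000

51.000 -1.000 -123.000


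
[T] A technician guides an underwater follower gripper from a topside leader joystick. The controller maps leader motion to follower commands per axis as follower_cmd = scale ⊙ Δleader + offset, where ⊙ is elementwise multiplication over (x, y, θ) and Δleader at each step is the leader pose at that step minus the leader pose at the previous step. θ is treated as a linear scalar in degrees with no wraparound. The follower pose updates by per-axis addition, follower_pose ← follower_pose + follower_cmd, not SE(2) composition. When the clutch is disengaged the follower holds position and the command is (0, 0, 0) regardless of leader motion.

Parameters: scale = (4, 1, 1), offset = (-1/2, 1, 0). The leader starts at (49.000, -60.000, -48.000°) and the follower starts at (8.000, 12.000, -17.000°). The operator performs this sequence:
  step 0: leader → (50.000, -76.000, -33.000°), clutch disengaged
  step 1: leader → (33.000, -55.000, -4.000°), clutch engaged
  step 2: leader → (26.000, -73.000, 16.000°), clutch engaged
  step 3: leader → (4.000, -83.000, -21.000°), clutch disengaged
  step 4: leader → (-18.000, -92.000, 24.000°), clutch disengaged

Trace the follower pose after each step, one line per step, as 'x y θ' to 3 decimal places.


step 0: Δleader=(1.000, -16.000, 15.000°), disengaged; cmd=(0,0,0) → follower holds at (8.000, 12.000, -17.000°)
step 1: Δleader=(-17.000, 21.000, 29.000°), engaged; cmd=(-68.500, 22.000, 29.000°) → follower=(-60.500, 34.000, 12.000°)
step 2: Δleader=(-7.000, -18.000, 20.000°), engaged; cmd=(-28.500, -17.000, 20.000°) → follower=(-89.000, 17.000, 32.000°)
step 3: Δleader=(-22.000, -10.000, -37.000°), disengaged; cmd=(0,0,0) → follower holds at (-89.000, 17.000, 32.000°)
step 4: Δleader=(-22.000, -9.000, 45.000°), disengaged; cmd=(0,0,0) → follower holds at (-89.000, 17.000, 32.000°)

8.000 12.000 -17.000
-60.500 34.000 12.000
-89.000 17.000 32.000
-89.000 17.000 32.000
-89.000 17.000 32.000


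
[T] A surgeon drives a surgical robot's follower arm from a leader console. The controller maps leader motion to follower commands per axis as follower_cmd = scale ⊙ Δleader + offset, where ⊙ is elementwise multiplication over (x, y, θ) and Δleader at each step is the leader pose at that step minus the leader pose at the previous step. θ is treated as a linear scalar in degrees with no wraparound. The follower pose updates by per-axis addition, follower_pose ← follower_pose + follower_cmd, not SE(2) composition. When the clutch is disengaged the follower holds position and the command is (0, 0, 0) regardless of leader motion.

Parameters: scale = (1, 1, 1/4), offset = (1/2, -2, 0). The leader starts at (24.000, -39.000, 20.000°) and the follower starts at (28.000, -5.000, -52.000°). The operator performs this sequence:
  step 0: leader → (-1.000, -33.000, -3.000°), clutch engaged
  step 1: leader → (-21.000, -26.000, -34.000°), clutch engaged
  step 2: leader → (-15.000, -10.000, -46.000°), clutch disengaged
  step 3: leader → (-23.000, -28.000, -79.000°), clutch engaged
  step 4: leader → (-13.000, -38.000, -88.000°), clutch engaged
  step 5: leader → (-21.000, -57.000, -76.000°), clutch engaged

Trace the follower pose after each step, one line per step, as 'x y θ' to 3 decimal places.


step 0: Δleader=(-25.000, 6.000, -23.000°), engaged; cmd=(-24.500, 4.000, -5.750°) → follower=(3.500, -1.000, -57.750°)
step 1: Δleader=(-20.000, 7.000, -31.000°), engaged; cmd=(-19.500, 5.000, -7.750°) → follower=(-16.000, 4.000, -65.500°)
step 2: Δleader=(6.000, 16.000, -12.000°), disengaged; cmd=(0,0,0) → follower holds at (-16.000, 4.000, -65.500°)
step 3: Δleader=(-8.000, -18.000, -33.000°), engaged; cmd=(-7.500, -20.000, -8.250°) → follower=(-23.500, -16.000, -73.750°)
step 4: Δleader=(10.000, -10.000, -9.000°), engaged; cmd=(10.500, -12.000, -2.250°) → follower=(-13.000, -28.000, -76.000°)
step 5: Δleader=(-8.000, -19.000, 12.000°), engaged; cmd=(-7.500, -21.000, 3.000°) → follower=(-20.500, -49.000, -73.000°)

3.500 -1.000 -57.750
-16.000 4.000 -65.500
-16.000 4.000 -65.500
-23.500 -16.000 -73.750
-13.000 -28.000 -76.000
-20.500 -49.000 -73.000


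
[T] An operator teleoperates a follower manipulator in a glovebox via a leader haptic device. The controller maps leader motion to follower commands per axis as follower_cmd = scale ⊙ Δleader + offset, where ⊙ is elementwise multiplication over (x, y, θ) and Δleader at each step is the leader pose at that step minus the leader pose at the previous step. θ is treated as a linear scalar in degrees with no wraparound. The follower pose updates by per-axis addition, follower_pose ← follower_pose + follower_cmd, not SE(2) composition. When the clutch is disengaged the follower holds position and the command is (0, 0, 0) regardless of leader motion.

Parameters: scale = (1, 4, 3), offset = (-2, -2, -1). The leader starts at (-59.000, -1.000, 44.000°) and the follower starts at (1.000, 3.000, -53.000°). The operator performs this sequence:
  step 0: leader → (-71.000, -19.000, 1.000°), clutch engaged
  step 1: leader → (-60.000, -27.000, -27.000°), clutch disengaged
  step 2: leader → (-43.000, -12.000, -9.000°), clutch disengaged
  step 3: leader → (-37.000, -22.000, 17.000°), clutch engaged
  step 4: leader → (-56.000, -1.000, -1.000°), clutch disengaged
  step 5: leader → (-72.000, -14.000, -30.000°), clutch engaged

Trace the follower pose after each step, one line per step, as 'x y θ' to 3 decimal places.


-13.000 -71.000 -183.000
-13.000 -71.000 -183.000
-13.000 -71.000 -183.000
-9.000 -113.000 -106.000
-9.000 -113.000 -106.000
-27.000 -167.000 -194.000

step 0: Δleader=(-12.000, -18.000, -43.000°), engaged; cmd=(-14.000, -74.000, -130.000°) → follower=(-13.000, -71.000, -183.000°)
step 1: Δleader=(11.000, -8.000, -28.000°), disengaged; cmd=(0,0,0) → follower holds at (-13.000, -71.000, -183.000°)
step 2: Δleader=(17.000, 15.000, 18.000°), disengaged; cmd=(0,0,0) → follower holds at (-13.000, -71.000, -183.000°)
step 3: Δleader=(6.000, -10.000, 26.000°), engaged; cmd=(4.000, -42.000, 77.000°) → follower=(-9.000, -113.000, -106.000°)
step 4: Δleader=(-19.000, 21.000, -18.000°), disengaged; cmd=(0,0,0) → follower holds at (-9.000, -113.000, -106.000°)
step 5: Δleader=(-16.000, -13.000, -29.000°), engaged; cmd=(-18.000, -54.000, -88.000°) → follower=(-27.000, -167.000, -194.000°)


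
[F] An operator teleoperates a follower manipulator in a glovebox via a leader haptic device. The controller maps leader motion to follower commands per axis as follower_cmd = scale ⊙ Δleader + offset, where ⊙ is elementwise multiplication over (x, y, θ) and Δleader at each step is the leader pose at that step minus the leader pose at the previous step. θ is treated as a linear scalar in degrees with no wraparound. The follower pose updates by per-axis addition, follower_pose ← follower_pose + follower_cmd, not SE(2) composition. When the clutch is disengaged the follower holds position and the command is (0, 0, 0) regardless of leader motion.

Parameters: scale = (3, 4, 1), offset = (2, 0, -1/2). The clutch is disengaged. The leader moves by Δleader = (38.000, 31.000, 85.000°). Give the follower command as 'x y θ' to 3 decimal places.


clutch disengaged → follower holds; cmd = (0, 0, 0)

0.000 0.000 0.000


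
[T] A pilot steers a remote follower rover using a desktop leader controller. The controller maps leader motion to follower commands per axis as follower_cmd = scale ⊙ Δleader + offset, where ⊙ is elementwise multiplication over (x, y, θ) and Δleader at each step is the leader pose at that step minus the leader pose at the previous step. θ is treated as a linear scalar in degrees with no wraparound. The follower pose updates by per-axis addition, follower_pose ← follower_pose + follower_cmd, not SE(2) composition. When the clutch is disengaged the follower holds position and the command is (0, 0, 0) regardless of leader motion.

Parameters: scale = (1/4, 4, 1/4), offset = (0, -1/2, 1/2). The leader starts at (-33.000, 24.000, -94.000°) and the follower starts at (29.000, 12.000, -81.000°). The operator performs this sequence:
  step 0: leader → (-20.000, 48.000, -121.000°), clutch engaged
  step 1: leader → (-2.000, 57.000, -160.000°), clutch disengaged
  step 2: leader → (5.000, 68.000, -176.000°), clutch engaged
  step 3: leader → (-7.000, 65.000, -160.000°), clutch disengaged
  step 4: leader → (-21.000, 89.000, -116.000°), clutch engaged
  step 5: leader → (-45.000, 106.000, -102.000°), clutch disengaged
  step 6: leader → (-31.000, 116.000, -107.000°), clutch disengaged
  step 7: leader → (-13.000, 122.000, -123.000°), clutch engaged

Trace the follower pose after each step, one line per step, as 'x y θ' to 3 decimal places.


step 0: Δleader=(13.000, 24.000, -27.000°), engaged; cmd=(3.250, 95.500, -6.250°) → follower=(32.250, 107.500, -87.250°)
step 1: Δleader=(18.000, 9.000, -39.000°), disengaged; cmd=(0,0,0) → follower holds at (32.250, 107.500, -87.250°)
step 2: Δleader=(7.000, 11.000, -16.000°), engaged; cmd=(1.750, 43.500, -3.500°) → follower=(34.000, 151.000, -90.750°)
step 3: Δleader=(-12.000, -3.000, 16.000°), disengaged; cmd=(0,0,0) → follower holds at (34.000, 151.000, -90.750°)
step 4: Δleader=(-14.000, 24.000, 44.000°), engaged; cmd=(-3.500, 95.500, 11.500°) → follower=(30.500, 246.500, -79.250°)
step 5: Δleader=(-24.000, 17.000, 14.000°), disengaged; cmd=(0,0,0) → follower holds at (30.500, 246.500, -79.250°)
step 6: Δleader=(14.000, 10.000, -5.000°), disengaged; cmd=(0,0,0) → follower holds at (30.500, 246.500, -79.250°)
step 7: Δleader=(18.000, 6.000, -16.000°), engaged; cmd=(4.500, 23.500, -3.500°) → follower=(35.000, 270.000, -82.750°)

32.250 107.500 -87.250
32.250 107.500 -87.250
34.000 151.000 -90.750
34.000 151.000 -90.750
30.500 246.500 -79.250
30.500 246.500 -79.250
30.500 246.500 -79.250
35.000 270.000 -82.750


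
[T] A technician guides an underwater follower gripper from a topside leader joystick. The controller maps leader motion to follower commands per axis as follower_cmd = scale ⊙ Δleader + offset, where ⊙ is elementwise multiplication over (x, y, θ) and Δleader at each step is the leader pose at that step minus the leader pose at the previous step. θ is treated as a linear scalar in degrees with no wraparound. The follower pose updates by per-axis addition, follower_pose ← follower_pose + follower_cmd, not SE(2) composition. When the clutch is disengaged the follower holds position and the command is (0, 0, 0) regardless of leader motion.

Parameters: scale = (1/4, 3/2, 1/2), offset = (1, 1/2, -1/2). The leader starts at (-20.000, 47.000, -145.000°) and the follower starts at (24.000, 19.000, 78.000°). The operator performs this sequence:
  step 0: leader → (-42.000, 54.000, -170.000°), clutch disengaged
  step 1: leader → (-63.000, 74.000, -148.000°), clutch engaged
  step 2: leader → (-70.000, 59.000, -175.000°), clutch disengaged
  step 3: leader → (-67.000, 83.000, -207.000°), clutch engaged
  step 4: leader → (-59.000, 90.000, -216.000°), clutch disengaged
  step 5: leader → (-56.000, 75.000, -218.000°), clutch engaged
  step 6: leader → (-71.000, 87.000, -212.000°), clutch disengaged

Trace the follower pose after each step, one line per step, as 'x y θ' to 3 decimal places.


24.000 19.000 78.000
19.750 49.500 88.500
19.750 49.500 88.500
21.500 86.000 72.000
21.500 86.000 72.000
23.250 64.000 70.500
23.250 64.000 70.500

step 0: Δleader=(-22.000, 7.000, -25.000°), disengaged; cmd=(0,0,0) → follower holds at (24.000, 19.000, 78.000°)
step 1: Δleader=(-21.000, 20.000, 22.000°), engaged; cmd=(-4.250, 30.500, 10.500°) → follower=(19.750, 49.500, 88.500°)
step 2: Δleader=(-7.000, -15.000, -27.000°), disengaged; cmd=(0,0,0) → follower holds at (19.750, 49.500, 88.500°)
step 3: Δleader=(3.000, 24.000, -32.000°), engaged; cmd=(1.750, 36.500, -16.500°) → follower=(21.500, 86.000, 72.000°)
step 4: Δleader=(8.000, 7.000, -9.000°), disengaged; cmd=(0,0,0) → follower holds at (21.500, 86.000, 72.000°)
step 5: Δleader=(3.000, -15.000, -2.000°), engaged; cmd=(1.750, -22.000, -1.500°) → follower=(23.250, 64.000, 70.500°)
step 6: Δleader=(-15.000, 12.000, 6.000°), disengaged; cmd=(0,0,0) → follower holds at (23.250, 64.000, 70.500°)


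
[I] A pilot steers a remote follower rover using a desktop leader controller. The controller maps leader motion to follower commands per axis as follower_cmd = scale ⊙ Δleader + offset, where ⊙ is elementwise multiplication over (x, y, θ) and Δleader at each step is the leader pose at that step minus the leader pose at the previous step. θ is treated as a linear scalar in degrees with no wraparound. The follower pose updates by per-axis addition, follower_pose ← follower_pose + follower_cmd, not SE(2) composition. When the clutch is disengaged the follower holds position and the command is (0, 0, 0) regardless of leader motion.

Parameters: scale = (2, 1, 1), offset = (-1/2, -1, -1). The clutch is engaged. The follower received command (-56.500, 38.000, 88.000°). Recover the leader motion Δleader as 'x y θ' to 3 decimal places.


axis x: (-56.500 − -1/2) / (2) = -28.000
axis y: (38.000 − -1) / (1) = 39.000
axis θ: (88.000 − -1) / (1) = 89.000

-28.000 39.000 89.000


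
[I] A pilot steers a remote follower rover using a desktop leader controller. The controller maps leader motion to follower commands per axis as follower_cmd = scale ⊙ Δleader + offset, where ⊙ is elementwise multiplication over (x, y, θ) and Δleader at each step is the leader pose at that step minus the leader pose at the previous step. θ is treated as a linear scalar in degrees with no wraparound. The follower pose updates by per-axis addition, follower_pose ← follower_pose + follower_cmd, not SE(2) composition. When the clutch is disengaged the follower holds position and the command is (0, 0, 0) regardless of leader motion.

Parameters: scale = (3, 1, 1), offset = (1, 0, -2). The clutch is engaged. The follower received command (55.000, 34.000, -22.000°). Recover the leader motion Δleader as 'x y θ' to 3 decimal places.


axis x: (55.000 − 1) / (3) = 18.000
axis y: (34.000 − 0) / (1) = 34.000
axis θ: (-22.000 − -2) / (1) = -20.000

18.000 34.000 -20.000


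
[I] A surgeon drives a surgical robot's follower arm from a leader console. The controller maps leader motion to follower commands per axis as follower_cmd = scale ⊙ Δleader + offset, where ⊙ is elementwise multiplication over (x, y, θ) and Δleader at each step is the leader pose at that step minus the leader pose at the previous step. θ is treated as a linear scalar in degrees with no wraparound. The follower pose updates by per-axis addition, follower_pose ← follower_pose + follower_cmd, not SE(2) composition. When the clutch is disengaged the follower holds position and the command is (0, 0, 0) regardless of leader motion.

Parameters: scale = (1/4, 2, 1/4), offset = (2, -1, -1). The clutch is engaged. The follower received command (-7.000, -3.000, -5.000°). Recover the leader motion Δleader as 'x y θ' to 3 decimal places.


axis x: (-7.000 − 2) / (1/4) = -36.000
axis y: (-3.000 − -1) / (2) = -1.000
axis θ: (-5.000 − -1) / (1/4) = -16.000

-36.000 -1.000 -16.000


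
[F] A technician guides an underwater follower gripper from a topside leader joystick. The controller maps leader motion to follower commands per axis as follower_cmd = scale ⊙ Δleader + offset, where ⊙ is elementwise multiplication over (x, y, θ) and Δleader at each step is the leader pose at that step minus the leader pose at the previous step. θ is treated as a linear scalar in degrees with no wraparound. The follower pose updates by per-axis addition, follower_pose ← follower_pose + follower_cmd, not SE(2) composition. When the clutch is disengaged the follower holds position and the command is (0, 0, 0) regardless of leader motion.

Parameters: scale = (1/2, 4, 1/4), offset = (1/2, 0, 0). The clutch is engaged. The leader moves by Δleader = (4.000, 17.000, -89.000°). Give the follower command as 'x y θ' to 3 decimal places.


axis x: 1/2·4.000 + 1/2 = 2.500
axis y: 4·17.000 + 0 = 68.000
axis θ: 1/4·-89.000 + 0 = -22.250

2.500 68.000 -22.250


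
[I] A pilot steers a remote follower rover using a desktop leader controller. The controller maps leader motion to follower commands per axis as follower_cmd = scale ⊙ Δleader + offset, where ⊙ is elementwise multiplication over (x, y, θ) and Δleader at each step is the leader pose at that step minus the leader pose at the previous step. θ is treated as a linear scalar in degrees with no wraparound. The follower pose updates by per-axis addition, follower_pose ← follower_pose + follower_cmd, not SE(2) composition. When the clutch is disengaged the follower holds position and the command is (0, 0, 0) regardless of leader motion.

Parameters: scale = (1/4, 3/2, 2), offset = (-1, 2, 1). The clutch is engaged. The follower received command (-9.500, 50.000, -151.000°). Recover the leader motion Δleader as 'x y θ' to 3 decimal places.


axis x: (-9.500 − -1) / (1/4) = -34.000
axis y: (50.000 − 2) / (3/2) = 32.000
axis θ: (-151.000 − 1) / (2) = -76.000

-34.000 32.000 -76.000


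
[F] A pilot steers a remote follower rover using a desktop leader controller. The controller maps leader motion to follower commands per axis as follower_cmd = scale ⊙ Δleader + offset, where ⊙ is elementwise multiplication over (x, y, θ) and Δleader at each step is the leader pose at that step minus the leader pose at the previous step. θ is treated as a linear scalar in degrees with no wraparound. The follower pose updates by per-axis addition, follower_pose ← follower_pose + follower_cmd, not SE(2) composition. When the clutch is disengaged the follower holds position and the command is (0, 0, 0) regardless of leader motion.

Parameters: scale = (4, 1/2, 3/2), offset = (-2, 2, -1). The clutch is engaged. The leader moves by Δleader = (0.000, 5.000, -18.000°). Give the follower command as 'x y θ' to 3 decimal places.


axis x: 4·0.000 + -2 = -2.000
axis y: 1/2·5.000 + 2 = 4.500
axis θ: 3/2·-18.000 + -1 = -28.000

-2.000 4.500 -28.000


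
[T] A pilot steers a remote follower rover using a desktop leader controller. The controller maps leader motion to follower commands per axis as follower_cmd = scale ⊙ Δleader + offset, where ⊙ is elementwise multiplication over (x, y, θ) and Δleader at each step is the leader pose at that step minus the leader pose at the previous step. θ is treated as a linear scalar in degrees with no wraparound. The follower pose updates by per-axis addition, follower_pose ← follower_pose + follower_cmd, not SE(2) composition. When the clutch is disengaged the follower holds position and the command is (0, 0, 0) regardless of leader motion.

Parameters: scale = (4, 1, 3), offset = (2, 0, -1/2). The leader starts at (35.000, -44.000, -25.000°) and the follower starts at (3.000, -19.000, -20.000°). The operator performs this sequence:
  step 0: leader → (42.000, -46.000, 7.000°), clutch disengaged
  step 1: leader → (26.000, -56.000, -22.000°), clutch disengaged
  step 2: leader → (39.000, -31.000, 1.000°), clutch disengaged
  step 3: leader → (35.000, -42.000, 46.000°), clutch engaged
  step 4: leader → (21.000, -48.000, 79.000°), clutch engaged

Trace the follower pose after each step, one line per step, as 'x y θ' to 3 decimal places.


step 0: Δleader=(7.000, -2.000, 32.000°), disengaged; cmd=(0,0,0) → follower holds at (3.000, -19.000, -20.000°)
step 1: Δleader=(-16.000, -10.000, -29.000°), disengaged; cmd=(0,0,0) → follower holds at (3.000, -19.000, -20.000°)
step 2: Δleader=(13.000, 25.000, 23.000°), disengaged; cmd=(0,0,0) → follower holds at (3.000, -19.000, -20.000°)
step 3: Δleader=(-4.000, -11.000, 45.000°), engaged; cmd=(-14.000, -11.000, 134.500°) → follower=(-11.000, -30.000, 114.500°)
step 4: Δleader=(-14.000, -6.000, 33.000°), engaged; cmd=(-54.000, -6.000, 98.500°) → follower=(-65.000, -36.000, 213.000°)

3.000 -19.000 -20.000
3.000 -19.000 -20.000
3.000 -19.000 -20.000
-11.000 -30.000 114.500
-65.000 -36.000 213.000


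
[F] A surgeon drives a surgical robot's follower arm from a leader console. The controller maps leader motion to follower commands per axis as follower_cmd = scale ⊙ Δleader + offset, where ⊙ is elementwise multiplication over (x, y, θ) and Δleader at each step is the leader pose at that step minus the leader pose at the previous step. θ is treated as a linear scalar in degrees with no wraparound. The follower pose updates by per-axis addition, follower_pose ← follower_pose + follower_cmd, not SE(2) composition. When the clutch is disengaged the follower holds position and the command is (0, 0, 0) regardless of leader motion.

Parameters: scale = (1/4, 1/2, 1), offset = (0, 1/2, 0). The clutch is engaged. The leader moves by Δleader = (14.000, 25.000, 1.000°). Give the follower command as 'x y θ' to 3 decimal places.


3.500 13.000 1.000

axis x: 1/4·14.000 + 0 = 3.500
axis y: 1/2·25.000 + 1/2 = 13.000
axis θ: 1·1.000 + 0 = 1.000


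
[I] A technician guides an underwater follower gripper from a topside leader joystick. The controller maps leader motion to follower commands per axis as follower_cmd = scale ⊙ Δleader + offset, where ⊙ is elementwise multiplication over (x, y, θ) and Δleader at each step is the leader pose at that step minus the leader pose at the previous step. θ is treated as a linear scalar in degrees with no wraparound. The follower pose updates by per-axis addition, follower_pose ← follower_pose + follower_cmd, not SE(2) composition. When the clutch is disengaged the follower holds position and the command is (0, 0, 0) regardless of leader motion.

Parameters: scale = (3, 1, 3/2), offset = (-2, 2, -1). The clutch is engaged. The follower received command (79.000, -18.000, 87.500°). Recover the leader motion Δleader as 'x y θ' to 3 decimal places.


axis x: (79.000 − -2) / (3) = 27.000
axis y: (-18.000 − 2) / (1) = -20.000
axis θ: (87.500 − -1) / (3/2) = 59.000

27.000 -20.000 59.000


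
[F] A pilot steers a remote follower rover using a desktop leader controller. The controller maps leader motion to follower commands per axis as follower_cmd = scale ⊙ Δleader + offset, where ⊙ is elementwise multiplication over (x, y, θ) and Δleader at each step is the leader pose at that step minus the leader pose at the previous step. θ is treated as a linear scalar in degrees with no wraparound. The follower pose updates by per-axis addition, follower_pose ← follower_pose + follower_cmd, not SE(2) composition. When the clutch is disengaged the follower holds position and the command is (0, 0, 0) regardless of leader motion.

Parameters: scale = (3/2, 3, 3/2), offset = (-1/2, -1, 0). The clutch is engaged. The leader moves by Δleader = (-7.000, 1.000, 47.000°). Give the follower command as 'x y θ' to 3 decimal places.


axis x: 3/2·-7.000 + -1/2 = -11.000
axis y: 3·1.000 + -1 = 2.000
axis θ: 3/2·47.000 + 0 = 70.500

-11.000 2.000 70.500
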